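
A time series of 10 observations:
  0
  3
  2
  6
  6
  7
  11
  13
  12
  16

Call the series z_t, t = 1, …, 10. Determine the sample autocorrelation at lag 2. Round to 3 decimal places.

Mean z̄ = (0 + 3 + 2 + 6 + 6 + 7 + 11 + 13 + 12 + 16)/10 = 7.6000
Numerator Σ_{t=1}^{8}(z_t−z̄)(z_{t+2}−z̄) = 111.4800
Denominator Σ(z_t−z̄)² = 246.4000
r_2 = 111.4800 / 246.4000 = 0.452

0.452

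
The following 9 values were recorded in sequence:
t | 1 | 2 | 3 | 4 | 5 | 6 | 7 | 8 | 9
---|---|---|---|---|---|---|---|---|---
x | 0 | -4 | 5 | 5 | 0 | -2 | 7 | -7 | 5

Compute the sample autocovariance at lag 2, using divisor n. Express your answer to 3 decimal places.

0.222

Mean x̄ = (0 − 4 + 5 + 5 + 0 − 2 + 7 − 7 + 5)/9 = 1.0000
Σ_{t=1}^{7}(x_t−x̄)(x_{t+2}−x̄) = 2.0000
γ_2 = 2.0000 / 9 = 0.222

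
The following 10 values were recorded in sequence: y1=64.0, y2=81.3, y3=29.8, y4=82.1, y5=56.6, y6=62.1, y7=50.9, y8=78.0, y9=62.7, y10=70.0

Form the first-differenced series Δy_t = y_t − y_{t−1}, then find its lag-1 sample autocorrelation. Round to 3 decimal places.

First differences Δy: 17.3, -51.5, 52.3, -25.5, 5.5, -11.2, 27.1, -15.3, 7.3
Mean of differences = 0.6667
Numerator Σ(Δy_t−Δȳ)(Δy_{t+1}−Δȳ) = -5937.7844
Denominator Σ(Δy_t−Δȳ)² = 7510.5600
r_1(Δy) = -5937.7844 / 7510.5600 = -0.791

-0.791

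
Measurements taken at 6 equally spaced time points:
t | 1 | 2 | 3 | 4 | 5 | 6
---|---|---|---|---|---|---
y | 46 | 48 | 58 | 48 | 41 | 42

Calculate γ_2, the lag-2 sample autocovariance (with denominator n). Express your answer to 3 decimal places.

Mean ȳ = (46 + 48 + 58 + 48 + 41 + 42)/6 = 47.1667
Σ_{t=1}^{4}(y_t−ȳ)(y_{t+2}−ȳ) = -83.0556
γ_2 = -83.0556 / 6 = -13.843

-13.843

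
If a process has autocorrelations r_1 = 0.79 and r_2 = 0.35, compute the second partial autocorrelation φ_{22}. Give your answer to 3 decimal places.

-0.729

φ_{22} = (r_2 − r_1²) / (1 − r_1²)
r_1² = (0.79)² = 0.6241
Numerator = 0.35 − 0.6241 = -0.2741; denominator = 1 − 0.6241 = 0.3759
φ_{22} = -0.2741 / 0.3759 = -0.729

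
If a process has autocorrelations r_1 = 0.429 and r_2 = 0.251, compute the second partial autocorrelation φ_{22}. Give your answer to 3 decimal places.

φ_{22} = (r_2 − r_1²) / (1 − r_1²)
r_1² = (0.429)² = 0.184041
Numerator = 0.251 − 0.1840 = 0.0670; denominator = 1 − 0.1840 = 0.8160
φ_{22} = 0.0670 / 0.8160 = 0.082

0.082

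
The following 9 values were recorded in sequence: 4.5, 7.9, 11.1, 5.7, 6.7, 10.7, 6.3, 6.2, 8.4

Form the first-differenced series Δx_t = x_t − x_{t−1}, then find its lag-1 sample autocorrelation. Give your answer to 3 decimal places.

First differences Δx: 3.4, 3.2, -5.4, 1.0, 4.0, -4.4, -0.1, 2.2
Mean of differences = 0.4875
Numerator Σ(Δx_t−Δx̄)(Δx_{t+1}−Δx̄) = -24.5889
Denominator Σ(Δx_t−Δx̄)² = 90.2688
r_1(Δx) = -24.5889 / 90.2688 = -0.272

-0.272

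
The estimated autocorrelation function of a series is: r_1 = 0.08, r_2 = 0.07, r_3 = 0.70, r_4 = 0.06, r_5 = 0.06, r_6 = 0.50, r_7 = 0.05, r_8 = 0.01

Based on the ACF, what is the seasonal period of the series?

The largest autocorrelation is r_3 = 0.70, with a weaker echo at lag 6 (0.50); the remaining lags stay at or below 0.08.
The dominant spike at lag 3 indicates a seasonal period of 3.

3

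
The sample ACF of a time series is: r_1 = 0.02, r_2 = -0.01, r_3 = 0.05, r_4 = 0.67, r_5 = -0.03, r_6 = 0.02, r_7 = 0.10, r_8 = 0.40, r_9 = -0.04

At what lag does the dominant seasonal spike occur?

The largest autocorrelation is r_4 = 0.67, with a weaker echo at lag 8 (0.40); the remaining lags stay at or below 0.10.
The dominant spike at lag 4 indicates a seasonal period of 4.

4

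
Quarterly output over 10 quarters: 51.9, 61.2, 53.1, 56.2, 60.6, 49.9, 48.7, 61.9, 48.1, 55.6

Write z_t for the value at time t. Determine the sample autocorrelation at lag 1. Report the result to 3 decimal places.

Mean z̄ = (51.9 + 61.2 + 53.1 + 56.2 + 60.6 + 49.9 + 48.7 + 61.9 + 48.1 + 55.6)/10 = 54.7200
Numerator Σ_{t=1}^{9}(z_t−z̄)(z_{t+1}−z̄) = -118.3724
Denominator Σ(z_t−z̄)² = 244.9560
r_1 = -118.3724 / 244.9560 = -0.483

-0.483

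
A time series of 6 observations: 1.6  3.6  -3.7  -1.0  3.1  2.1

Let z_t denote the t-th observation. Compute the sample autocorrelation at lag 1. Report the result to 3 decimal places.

-0.084

Mean z̄ = (1.6 + 3.6 − 3.7 − 1.0 + 3.1 + 2.1)/6 = 0.9500
Deviations from mean: 0.6500, 2.6500, -4.6500, -1.9500, 2.1500, 1.1500
Numerator Σ_{t=1}^{5}(z_t−z̄)(z_{t+1}−z̄) = -3.2525
Denominator Σ(z_t−z̄)² = 38.8150
r_1 = -3.2525 / 38.8150 = -0.084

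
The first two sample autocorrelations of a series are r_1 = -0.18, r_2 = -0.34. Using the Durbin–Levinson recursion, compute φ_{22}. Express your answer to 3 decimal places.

-0.385

φ_{22} = (r_2 − r_1²) / (1 − r_1²)
r_1² = (-0.18)² = 0.0324
Numerator = -0.34 − 0.0324 = -0.3724; denominator = 1 − 0.0324 = 0.9676
φ_{22} = -0.3724 / 0.9676 = -0.385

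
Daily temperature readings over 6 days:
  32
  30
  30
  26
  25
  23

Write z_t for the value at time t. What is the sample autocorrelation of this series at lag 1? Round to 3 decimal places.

Mean z̄ = (32 + 30 + 30 + 26 + 25 + 23)/6 = 27.6667
Deviations from mean: 4.3333, 2.3333, 2.3333, -1.6667, -2.6667, -4.6667
Σ(z_t−z̄)(z_{t+1}−z̄) = (10.1111) + (5.4444) + (-3.8889) + (4.4444) + (12.4444) = 28.5556
Denominator Σ(z_t−z̄)² = 61.3333
r_1 = 28.5556 / 61.3333 = 0.466

0.466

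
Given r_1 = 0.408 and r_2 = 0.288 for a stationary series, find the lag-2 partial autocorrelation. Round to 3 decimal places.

φ_{22} = (r_2 − r_1²) / (1 − r_1²)
r_1² = (0.408)² = 0.166464
Numerator = 0.288 − 0.1665 = 0.1215; denominator = 1 − 0.1665 = 0.8335
φ_{22} = 0.1215 / 0.8335 = 0.146

0.146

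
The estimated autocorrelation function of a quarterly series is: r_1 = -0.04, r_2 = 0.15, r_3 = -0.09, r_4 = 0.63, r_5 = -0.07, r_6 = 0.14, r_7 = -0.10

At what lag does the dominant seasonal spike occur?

4

The largest autocorrelation is r_4 = 0.63; the remaining lags stay at or below 0.15.
The dominant spike at lag 4 indicates a seasonal period of 4.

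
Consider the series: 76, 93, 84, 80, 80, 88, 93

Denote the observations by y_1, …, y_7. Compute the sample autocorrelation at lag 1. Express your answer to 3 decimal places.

Mean ȳ = (76 + 93 + 84 + 80 + 80 + 88 + 93)/7 = 84.8571
Σ(y_t−ȳ)(y_{t+1}−ȳ) = (-72.1224) + (-6.9796) + (4.1633) + (23.5918) + (-15.2653) + (25.5918) = -41.0204
Denominator Σ(y_t−ȳ)² = 268.8571
r_1 = -41.0204 / 268.8571 = -0.153

-0.153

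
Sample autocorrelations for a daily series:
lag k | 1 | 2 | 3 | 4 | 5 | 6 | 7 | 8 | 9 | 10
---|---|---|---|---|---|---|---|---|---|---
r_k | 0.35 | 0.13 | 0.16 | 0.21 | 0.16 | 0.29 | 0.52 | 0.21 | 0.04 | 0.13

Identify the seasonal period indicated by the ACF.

The largest autocorrelation is r_7 = 0.52; the remaining lags stay at or below 0.35. The elevated value at lag 1 (0.35), dropping to 0.13 at lag 2, reflects decaying short-term dependence rather than seasonality.
The dominant spike at lag 7 indicates a seasonal period of 7.

7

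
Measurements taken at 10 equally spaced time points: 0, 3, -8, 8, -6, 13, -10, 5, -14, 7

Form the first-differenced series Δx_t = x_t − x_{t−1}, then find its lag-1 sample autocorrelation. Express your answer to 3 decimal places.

-0.863

First differences Δx: 3, -11, 16, -14, 19, -23, 15, -19, 21
Mean of differences = 0.7778
Numerator Σ(Δx_t−Δx̄)(Δx_{t+1}−Δx̄) = -2152.3827
Denominator Σ(Δx_t−Δx̄)² = 2493.5556
r_1(Δx) = -2152.3827 / 2493.5556 = -0.863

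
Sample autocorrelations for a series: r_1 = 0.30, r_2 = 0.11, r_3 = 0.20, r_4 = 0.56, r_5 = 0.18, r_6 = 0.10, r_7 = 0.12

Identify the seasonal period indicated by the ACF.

The largest autocorrelation is r_4 = 0.56; the remaining lags stay at or below 0.30. The elevated value at lag 1 (0.30), dropping to 0.11 at lag 2, reflects decaying short-term dependence rather than seasonality.
The dominant spike at lag 4 indicates a seasonal period of 4.

4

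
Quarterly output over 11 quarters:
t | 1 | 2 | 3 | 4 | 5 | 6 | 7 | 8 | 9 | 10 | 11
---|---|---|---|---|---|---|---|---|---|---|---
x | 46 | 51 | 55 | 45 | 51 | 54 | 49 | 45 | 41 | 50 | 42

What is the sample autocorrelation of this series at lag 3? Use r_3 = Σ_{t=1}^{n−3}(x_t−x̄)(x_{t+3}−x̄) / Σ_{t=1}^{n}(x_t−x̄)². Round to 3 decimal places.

0.105

Mean x̄ = (46 + 51 + 55 + 45 + 51 + 54 + 49 + 45 + 41 + 50 + 42)/11 = 48.0909
Numerator Σ_{t=1}^{8}(x_t−x̄)(x_{t+3}−x̄) = 22.6116
Denominator Σ(x_t−x̄)² = 214.9091
r_3 = 22.6116 / 214.9091 = 0.105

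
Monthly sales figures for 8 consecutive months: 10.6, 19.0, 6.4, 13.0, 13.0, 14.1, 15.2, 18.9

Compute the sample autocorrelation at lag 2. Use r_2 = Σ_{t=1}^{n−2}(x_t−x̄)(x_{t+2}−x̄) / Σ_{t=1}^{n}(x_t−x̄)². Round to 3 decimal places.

Mean x̄ = (10.6 + 19.0 + 6.4 + 13.0 + 13.0 + 14.1 + 15.2 + 18.9)/8 = 13.7750
Deviations from mean: -3.1750, 5.2250, -7.3750, -0.7750, -0.7750, 0.3250, 1.4250, 5.1250
Σ(x_t−x̄)(x_{t+2}−x̄) = (23.4156) + (-4.0494) + (5.7156) + (-0.2519) + (-1.1044) + (1.6656) = 25.3913
Denominator Σ(x_t−x̄)² = 121.3750
r_2 = 25.3913 / 121.3750 = 0.209

0.209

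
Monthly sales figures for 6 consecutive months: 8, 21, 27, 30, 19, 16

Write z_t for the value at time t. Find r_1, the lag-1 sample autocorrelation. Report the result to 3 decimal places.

Mean z̄ = (8 + 21 + 27 + 30 + 19 + 16)/6 = 20.1667
Deviations from mean: -12.1667, 0.8333, 6.8333, 9.8333, -1.1667, -4.1667
Numerator Σ_{t=1}^{5}(z_t−z̄)(z_{t+1}−z̄) = 56.1389
Denominator Σ(z_t−z̄)² = 310.8333
r_1 = 56.1389 / 310.8333 = 0.181

0.181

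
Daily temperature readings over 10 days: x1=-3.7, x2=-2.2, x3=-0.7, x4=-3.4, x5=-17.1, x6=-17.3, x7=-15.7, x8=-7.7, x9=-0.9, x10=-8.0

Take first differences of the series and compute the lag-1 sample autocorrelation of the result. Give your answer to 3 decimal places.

First differences Δx: 1.5, 1.5, -2.7, -13.7, -0.2, 1.6, 8.0, 6.8, -7.1
Mean of differences = -0.4778
Numerator Σ(Δx_t−Δx̄)(Δx_{t+1}−Δx̄) = 56.9228
Denominator Σ(Δx_t−Δx̄)² = 360.6756
r_1(Δx) = 56.9228 / 360.6756 = 0.158

0.158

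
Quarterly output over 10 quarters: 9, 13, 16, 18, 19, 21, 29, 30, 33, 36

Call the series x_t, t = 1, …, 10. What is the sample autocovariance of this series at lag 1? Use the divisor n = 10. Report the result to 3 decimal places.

49.964

Mean x̄ = (9 + 13 + 16 + 18 + 19 + 21 + 29 + 30 + 33 + 36)/10 = 22.4000
Σ_{t=1}^{9}(x_t−x̄)(x_{t+1}−x̄) = 499.6400
γ_1 = 499.6400 / 10 = 49.964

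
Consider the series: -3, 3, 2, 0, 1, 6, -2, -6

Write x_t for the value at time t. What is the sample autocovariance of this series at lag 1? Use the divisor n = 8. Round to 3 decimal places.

0.217

Mean x̄ = (-3 + 3 + 2 + 0 + 1 + 6 − 2 − 6)/8 = 0.1250
Σ_{t=1}^{7}(x_t−x̄)(x_{t+1}−x̄) = 1.7344
γ_1 = 1.7344 / 8 = 0.217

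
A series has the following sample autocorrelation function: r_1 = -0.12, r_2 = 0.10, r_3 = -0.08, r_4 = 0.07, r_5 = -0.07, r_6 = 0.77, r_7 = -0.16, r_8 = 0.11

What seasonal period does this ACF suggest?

The largest autocorrelation is r_6 = 0.77; the remaining lags stay at or below 0.11.
The dominant spike at lag 6 indicates a seasonal period of 6.

6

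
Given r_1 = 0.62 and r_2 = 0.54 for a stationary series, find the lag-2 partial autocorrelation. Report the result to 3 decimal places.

0.253

φ_{22} = (r_2 − r_1²) / (1 − r_1²)
r_1² = (0.62)² = 0.3844
Numerator = 0.54 − 0.3844 = 0.1556; denominator = 1 − 0.3844 = 0.6156
φ_{22} = 0.1556 / 0.6156 = 0.253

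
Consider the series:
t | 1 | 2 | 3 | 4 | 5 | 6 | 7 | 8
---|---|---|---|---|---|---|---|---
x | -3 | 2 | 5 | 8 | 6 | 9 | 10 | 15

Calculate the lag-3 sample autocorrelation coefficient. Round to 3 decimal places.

-0.072

Mean x̄ = (-3 + 2 + 5 + 8 + 6 + 9 + 10 + 15)/8 = 6.5000
Deviations from mean: -9.5000, -4.5000, -1.5000, 1.5000, -0.5000, 2.5000, 3.5000, 8.5000
Σ(x_t−x̄)(x_{t+3}−x̄) = (-14.2500) + (2.2500) + (-3.7500) + (5.2500) + (-4.2500) = -14.7500
Denominator Σ(x_t−x̄)² = 206.0000
r_3 = -14.7500 / 206.0000 = -0.072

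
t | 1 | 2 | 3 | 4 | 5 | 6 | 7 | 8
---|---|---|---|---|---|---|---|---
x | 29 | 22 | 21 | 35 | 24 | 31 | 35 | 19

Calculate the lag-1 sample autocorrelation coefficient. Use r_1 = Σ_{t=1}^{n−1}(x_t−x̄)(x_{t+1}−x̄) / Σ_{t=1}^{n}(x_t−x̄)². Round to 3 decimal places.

Mean x̄ = (29 + 22 + 21 + 35 + 24 + 31 + 35 + 19)/8 = 27.0000
Deviations from mean: 2.0000, -5.0000, -6.0000, 8.0000, -3.0000, 4.0000, 8.0000, -8.0000
Numerator Σ_{t=1}^{7}(x_t−x̄)(x_{t+1}−x̄) = -96.0000
Denominator Σ(x_t−x̄)² = 282.0000
r_1 = -96.0000 / 282.0000 = -0.340

-0.340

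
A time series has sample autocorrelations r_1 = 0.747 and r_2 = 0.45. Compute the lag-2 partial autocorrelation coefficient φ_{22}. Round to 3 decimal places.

φ_{22} = (r_2 − r_1²) / (1 − r_1²)
r_1² = (0.747)² = 0.558009
Numerator = 0.45 − 0.5580 = -0.1080; denominator = 1 − 0.5580 = 0.4420
φ_{22} = -0.1080 / 0.4420 = -0.244

-0.244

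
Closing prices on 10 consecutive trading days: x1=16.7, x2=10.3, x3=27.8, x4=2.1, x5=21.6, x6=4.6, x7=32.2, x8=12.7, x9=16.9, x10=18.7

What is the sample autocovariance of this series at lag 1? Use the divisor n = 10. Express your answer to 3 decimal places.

-61.583

Mean x̄ = (16.7 + 10.3 + 27.8 + 2.1 + 21.6 + 4.6 + 32.2 + 12.7 + 16.9 + 18.7)/10 = 16.3600
Σ_{t=1}^{9}(x_t−x̄)(x_{t+1}−x̄) = -615.8316
γ_1 = -615.8316 / 10 = -61.583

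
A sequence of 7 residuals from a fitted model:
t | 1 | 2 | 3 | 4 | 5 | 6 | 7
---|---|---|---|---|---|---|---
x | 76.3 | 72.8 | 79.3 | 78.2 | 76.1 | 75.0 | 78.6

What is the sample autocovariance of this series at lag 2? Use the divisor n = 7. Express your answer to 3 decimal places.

-1.694

Mean x̄ = (76.3 + 72.8 + 79.3 + 78.2 + 76.1 + 75.0 + 78.6)/7 = 76.6143
Deviations: -0.3143, -3.8143, 2.6857, 1.5857, -0.5143, -1.6143, 1.9857
Σ_{t=1}^{5}(x_t−x̄)(x_{t+2}−x̄) = -11.8547
γ_2 = -11.8547 / 7 = -1.694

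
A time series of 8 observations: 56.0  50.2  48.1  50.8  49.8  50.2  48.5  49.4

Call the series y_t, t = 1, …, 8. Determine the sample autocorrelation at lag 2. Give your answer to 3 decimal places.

Mean ȳ = (56.0 + 50.2 + 48.1 + 50.8 + 49.8 + 50.2 + 48.5 + 49.4)/8 = 50.3750
Deviations from mean: 5.6250, -0.1750, -2.2750, 0.4250, -0.5750, -0.1750, -1.8750, -0.9750
Numerator Σ_{t=1}^{6}(y_t−ȳ)(y_{t+2}−ȳ) = -10.3888
Denominator Σ(y_t−ȳ)² = 41.8550
r_2 = -10.3888 / 41.8550 = -0.248

-0.248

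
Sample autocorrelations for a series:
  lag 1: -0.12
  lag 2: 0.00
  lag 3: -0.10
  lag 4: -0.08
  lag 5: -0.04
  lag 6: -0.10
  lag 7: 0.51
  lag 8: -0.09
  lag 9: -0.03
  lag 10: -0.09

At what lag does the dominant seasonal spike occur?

The largest autocorrelation is r_7 = 0.51; the remaining lags stay at or below 0.00.
The dominant spike at lag 7 indicates a seasonal period of 7.

7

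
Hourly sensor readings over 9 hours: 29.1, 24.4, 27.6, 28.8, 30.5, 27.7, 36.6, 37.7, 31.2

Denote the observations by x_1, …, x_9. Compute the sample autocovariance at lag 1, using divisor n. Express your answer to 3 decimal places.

7.001

Mean x̄ = (29.1 + 24.4 + 27.6 + 28.8 + 30.5 + 27.7 + 36.6 + 37.7 + 31.2)/9 = 30.4000
Σ_{t=1}^{8}(x_t−x̄)(x_{t+1}−x̄) = 63.0100
γ_1 = 63.0100 / 9 = 7.001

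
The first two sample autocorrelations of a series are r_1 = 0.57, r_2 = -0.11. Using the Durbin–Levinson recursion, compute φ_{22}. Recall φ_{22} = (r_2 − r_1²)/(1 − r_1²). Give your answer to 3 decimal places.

φ_{22} = (r_2 − r_1²) / (1 − r_1²)
r_1² = (0.57)² = 0.3249
Numerator = -0.11 − 0.3249 = -0.4349; denominator = 1 − 0.3249 = 0.6751
φ_{22} = -0.4349 / 0.6751 = -0.644

-0.644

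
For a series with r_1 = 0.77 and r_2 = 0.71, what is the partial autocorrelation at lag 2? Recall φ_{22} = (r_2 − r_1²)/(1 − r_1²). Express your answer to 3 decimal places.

0.288

φ_{22} = (r_2 − r_1²) / (1 − r_1²)
r_1² = (0.77)² = 0.5929
Numerator = 0.71 − 0.5929 = 0.1171; denominator = 1 − 0.5929 = 0.4071
φ_{22} = 0.1171 / 0.4071 = 0.288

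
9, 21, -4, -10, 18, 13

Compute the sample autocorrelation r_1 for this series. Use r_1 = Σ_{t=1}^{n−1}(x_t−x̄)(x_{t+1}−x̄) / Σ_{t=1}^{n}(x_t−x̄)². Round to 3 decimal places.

-0.076

Mean x̄ = (9 + 21 − 4 − 10 + 18 + 13)/6 = 7.8333
Deviations from mean: 1.1667, 13.1667, -11.8333, -17.8333, 10.1667, 5.1667
Numerator Σ_{t=1}^{5}(x_t−x̄)(x_{t+1}−x̄) = -58.1944
Denominator Σ(x_t−x̄)² = 762.8333
r_1 = -58.1944 / 762.8333 = -0.076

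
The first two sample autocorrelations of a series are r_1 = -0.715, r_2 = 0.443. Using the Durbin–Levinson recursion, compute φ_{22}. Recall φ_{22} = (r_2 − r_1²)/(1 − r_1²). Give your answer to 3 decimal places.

φ_{22} = (r_2 − r_1²) / (1 − r_1²)
r_1² = (-0.715)² = 0.511225
Numerator = 0.443 − 0.5112 = -0.0682; denominator = 1 − 0.5112 = 0.4888
φ_{22} = -0.0682 / 0.4888 = -0.140

-0.140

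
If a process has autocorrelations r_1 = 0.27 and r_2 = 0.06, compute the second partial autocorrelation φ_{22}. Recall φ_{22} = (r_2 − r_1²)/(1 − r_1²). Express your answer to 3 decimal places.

φ_{22} = (r_2 − r_1²) / (1 − r_1²)
r_1² = (0.27)² = 0.0729
Numerator = 0.06 − 0.0729 = -0.0129; denominator = 1 − 0.0729 = 0.9271
φ_{22} = -0.0129 / 0.9271 = -0.014

-0.014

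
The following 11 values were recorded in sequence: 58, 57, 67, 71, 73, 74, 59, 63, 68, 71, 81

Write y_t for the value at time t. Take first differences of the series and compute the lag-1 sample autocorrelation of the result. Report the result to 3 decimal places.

First differences Δy: -1, 10, 4, 2, 1, -15, 4, 5, 3, 10
Mean of differences = 2.3000
Numerator Σ(Δy_t−Δȳ)(Δy_{t+1}−Δȳ) = -7.4900
Denominator Σ(Δy_t−Δȳ)² = 444.1000
r_1(Δy) = -7.4900 / 444.1000 = -0.017

-0.017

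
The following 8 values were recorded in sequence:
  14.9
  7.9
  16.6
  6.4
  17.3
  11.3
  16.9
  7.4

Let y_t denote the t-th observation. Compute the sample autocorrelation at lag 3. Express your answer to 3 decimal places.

Mean ȳ = (14.9 + 7.9 + 16.6 + 6.4 + 17.3 + 11.3 + 16.9 + 7.4)/8 = 12.3375
Deviations from mean: 2.5625, -4.4375, 4.2625, -5.9375, 4.9625, -1.0375, 4.5625, -4.9375
Σ(y_t−ȳ)(y_{t+3}−ȳ) = (-15.2148) + (-22.0211) + (-4.4223) + (-27.0898) + (-24.5023) = -93.2505
Denominator Σ(y_t−ȳ)² = 150.5788
r_3 = -93.2505 / 150.5788 = -0.619

-0.619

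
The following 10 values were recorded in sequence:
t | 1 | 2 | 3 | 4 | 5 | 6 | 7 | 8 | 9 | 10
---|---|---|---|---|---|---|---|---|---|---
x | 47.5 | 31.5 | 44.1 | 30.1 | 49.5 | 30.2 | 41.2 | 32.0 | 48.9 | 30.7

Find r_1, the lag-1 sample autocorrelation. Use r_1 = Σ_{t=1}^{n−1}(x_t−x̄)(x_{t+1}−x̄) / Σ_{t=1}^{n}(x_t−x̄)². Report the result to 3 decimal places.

Mean x̄ = (47.5 + 31.5 + 44.1 + 30.1 + 49.5 + 30.2 + 41.2 + 32.0 + 48.9 + 30.7)/10 = 38.5700
Numerator Σ_{t=1}^{9}(x_t−x̄)(x_{t+1}−x̄) = -521.5899
Denominator Σ(x_t−x̄)² = 640.3010
r_1 = -521.5899 / 640.3010 = -0.815

-0.815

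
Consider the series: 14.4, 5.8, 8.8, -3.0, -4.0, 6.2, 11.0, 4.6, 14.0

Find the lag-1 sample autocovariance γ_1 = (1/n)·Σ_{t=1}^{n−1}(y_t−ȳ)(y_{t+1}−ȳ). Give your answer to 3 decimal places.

Mean ȳ = (14.4 + 5.8 + 8.8 − 3.0 − 4.0 + 6.2 + 11.0 + 4.6 + 14.0)/9 = 6.4222
Σ_{t=1}^{8}(y_t−ȳ)(y_{t+1}−ȳ) = 48.5017
γ_1 = 48.5017 / 9 = 5.389

5.389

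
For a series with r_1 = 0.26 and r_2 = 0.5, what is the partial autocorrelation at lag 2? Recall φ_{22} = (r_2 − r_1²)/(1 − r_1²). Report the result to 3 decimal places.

φ_{22} = (r_2 − r_1²) / (1 − r_1²)
r_1² = (0.26)² = 0.0676
Numerator = 0.5 − 0.0676 = 0.4324; denominator = 1 − 0.0676 = 0.9324
φ_{22} = 0.4324 / 0.9324 = 0.464

0.464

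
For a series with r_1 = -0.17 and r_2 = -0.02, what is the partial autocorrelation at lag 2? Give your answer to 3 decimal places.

-0.050

φ_{22} = (r_2 − r_1²) / (1 − r_1²)
r_1² = (-0.17)² = 0.0289
Numerator = -0.02 − 0.0289 = -0.0489; denominator = 1 − 0.0289 = 0.9711
φ_{22} = -0.0489 / 0.9711 = -0.050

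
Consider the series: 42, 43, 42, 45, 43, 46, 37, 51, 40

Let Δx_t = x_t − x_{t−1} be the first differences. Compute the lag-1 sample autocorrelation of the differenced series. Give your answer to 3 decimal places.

-0.762

First differences Δx: 1, -1, 3, -2, 3, -9, 14, -11
Mean of differences = -0.2500
Numerator Σ(Δx_t−Δx̄)(Δx_{t+1}−Δx̄) = -321.0625
Denominator Σ(Δx_t−Δx̄)² = 421.5000
r_1(Δx) = -321.0625 / 421.5000 = -0.762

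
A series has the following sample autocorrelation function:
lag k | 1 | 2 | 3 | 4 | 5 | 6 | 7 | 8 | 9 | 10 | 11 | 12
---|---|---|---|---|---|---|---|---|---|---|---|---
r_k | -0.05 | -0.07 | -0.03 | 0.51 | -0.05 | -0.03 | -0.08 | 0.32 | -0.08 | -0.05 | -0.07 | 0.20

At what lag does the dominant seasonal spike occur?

The largest autocorrelation is r_4 = 0.51, with weaker echoes at lags 8 (0.32) and 12 (0.20); the remaining lags stay at or below -0.03.
The dominant spike at lag 4 indicates a seasonal period of 4.

4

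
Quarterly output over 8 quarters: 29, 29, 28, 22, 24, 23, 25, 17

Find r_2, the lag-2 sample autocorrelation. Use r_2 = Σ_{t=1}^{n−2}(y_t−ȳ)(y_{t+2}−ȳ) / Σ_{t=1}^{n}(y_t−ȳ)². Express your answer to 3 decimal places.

0.149

Mean ȳ = (29 + 29 + 28 + 22 + 24 + 23 + 25 + 17)/8 = 24.6250
Σ(y_t−ȳ)(y_{t+2}−ȳ) = (14.7656) + (-11.4844) + (-2.1094) + (4.2656) + (-0.2344) + (12.3906) = 17.5938
Denominator Σ(y_t−ȳ)² = 117.8750
r_2 = 17.5938 / 117.8750 = 0.149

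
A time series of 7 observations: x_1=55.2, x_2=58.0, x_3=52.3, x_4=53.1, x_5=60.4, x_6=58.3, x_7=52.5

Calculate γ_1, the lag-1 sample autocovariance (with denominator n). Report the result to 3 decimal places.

-1.200

Mean x̄ = (55.2 + 58.0 + 52.3 + 53.1 + 60.4 + 58.3 + 52.5)/7 = 55.6857
Deviations: -0.4857, 2.3143, -3.3857, -2.5857, 4.7143, 2.6143, -3.1857
Σ_{t=1}^{6}(x_t−x̄)(x_{t+1}−x̄) = -8.3988
γ_1 = -8.3988 / 7 = -1.200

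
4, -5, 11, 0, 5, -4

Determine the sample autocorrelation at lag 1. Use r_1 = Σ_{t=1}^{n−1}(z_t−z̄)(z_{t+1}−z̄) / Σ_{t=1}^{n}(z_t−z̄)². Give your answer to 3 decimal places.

-0.648

Mean z̄ = (4 − 5 + 11 + 0 + 5 − 4)/6 = 1.8333
Deviations from mean: 2.1667, -6.8333, 9.1667, -1.8333, 3.1667, -5.8333
Numerator Σ_{t=1}^{5}(z_t−z̄)(z_{t+1}−z̄) = -118.5278
Denominator Σ(z_t−z̄)² = 182.8333
r_1 = -118.5278 / 182.8333 = -0.648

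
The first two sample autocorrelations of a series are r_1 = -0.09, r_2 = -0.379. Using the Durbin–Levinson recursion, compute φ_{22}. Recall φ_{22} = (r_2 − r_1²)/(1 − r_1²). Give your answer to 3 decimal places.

-0.390

φ_{22} = (r_2 − r_1²) / (1 − r_1²)
r_1² = (-0.09)² = 0.0081
Numerator = -0.379 − 0.0081 = -0.3871; denominator = 1 − 0.0081 = 0.9919
φ_{22} = -0.3871 / 0.9919 = -0.390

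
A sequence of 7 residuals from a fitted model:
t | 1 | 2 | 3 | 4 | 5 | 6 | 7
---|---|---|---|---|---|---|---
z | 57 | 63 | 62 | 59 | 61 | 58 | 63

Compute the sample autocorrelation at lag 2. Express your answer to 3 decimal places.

-0.090

Mean z̄ = (57 + 63 + 62 + 59 + 61 + 58 + 63)/7 = 60.4286
Deviations from mean: -3.4286, 2.5714, 1.5714, -1.4286, 0.5714, -2.4286, 2.5714
Numerator Σ_{t=1}^{5}(z_t−z̄)(z_{t+2}−z̄) = -3.2245
Denominator Σ(z_t−z̄)² = 35.7143
r_2 = -3.2245 / 35.7143 = -0.090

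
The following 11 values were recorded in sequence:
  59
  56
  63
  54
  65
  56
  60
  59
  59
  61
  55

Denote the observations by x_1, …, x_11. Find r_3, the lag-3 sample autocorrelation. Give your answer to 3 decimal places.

-0.288

Mean x̄ = (59 + 56 + 63 + 54 + 65 + 56 + 60 + 59 + 59 + 61 + 55)/11 = 58.8182
Numerator Σ_{t=1}^{8}(x_t−x̄)(x_{t+3}−x̄) = -33.2810
Denominator Σ(x_t−x̄)² = 115.6364
r_3 = -33.2810 / 115.6364 = -0.288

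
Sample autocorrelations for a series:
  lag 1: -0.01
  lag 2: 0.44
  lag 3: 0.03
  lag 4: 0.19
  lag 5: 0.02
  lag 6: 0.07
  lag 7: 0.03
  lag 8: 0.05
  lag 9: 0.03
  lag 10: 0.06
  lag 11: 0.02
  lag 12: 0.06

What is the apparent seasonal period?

The largest autocorrelation is r_2 = 0.44, with a weaker echo at lag 4 (0.19); the remaining lags stay at or below 0.07.
The dominant spike at lag 2 indicates a seasonal period of 2.

2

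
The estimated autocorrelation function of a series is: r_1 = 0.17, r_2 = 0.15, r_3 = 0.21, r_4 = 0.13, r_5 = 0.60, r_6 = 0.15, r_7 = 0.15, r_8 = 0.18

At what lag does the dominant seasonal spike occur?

5

The largest autocorrelation is r_5 = 0.60; the remaining lags stay at or below 0.21.
The dominant spike at lag 5 indicates a seasonal period of 5.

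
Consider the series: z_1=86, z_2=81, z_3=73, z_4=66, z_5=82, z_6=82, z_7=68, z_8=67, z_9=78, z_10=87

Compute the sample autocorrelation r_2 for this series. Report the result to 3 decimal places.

-0.634

Mean z̄ = (86 + 81 + 73 + 66 + 82 + 82 + 68 + 67 + 78 + 87)/10 = 77.0000
Numerator Σ_{t=1}^{8}(z_t−z̄)(z_{t+2}−z̄) = -359.0000
Denominator Σ(z_t−z̄)² = 566.0000
r_2 = -359.0000 / 566.0000 = -0.634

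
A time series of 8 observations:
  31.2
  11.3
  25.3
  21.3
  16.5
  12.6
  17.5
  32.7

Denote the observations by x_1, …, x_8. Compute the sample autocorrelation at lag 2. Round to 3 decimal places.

Mean x̄ = (31.2 + 11.3 + 25.3 + 21.3 + 16.5 + 12.6 + 17.5 + 32.7)/8 = 21.0500
Deviations from mean: 10.1500, -9.7500, 4.2500, 0.2500, -4.5500, -8.4500, -3.5500, 11.6500
Numerator Σ_{t=1}^{6}(x_t−x̄)(x_{t+2}−x̄) = -63.0400
Denominator Σ(x_t−x̄)² = 456.6400
r_2 = -63.0400 / 456.6400 = -0.138

-0.138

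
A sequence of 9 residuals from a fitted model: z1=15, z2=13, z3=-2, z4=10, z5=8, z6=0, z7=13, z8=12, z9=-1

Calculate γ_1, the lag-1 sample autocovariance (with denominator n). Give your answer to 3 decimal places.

Mean z̄ = (15 + 13 − 2 + 10 + 8 + 0 + 13 + 12 − 1)/9 = 7.5556
Σ_{t=1}^{8}(z_t−z̄)(z_{t+1}−z̄) = -92.0864
γ_1 = -92.0864 / 9 = -10.232

-10.232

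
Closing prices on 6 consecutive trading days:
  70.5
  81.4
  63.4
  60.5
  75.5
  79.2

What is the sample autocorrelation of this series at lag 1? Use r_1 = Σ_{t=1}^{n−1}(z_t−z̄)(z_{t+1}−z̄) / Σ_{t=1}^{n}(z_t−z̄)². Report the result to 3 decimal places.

Mean z̄ = (70.5 + 81.4 + 63.4 + 60.5 + 75.5 + 79.2)/6 = 71.7500
Σ(z_t−z̄)(z_{t+1}−z̄) = (-12.0625) + (-80.5775) + (93.9375) + (-42.1875) + (27.9375) = -12.9525
Denominator Σ(z_t−z̄)² = 360.5350
r_1 = -12.9525 / 360.5350 = -0.036

-0.036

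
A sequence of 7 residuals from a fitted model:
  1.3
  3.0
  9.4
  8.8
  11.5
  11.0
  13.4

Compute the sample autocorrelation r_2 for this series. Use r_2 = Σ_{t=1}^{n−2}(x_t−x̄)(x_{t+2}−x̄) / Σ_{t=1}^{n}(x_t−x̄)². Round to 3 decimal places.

Mean x̄ = (1.3 + 3.0 + 9.4 + 8.8 + 11.5 + 11.0 + 13.4)/7 = 8.3429
Numerator Σ_{t=1}^{5}(x_t−x̄)(x_{t+2}−x̄) = 10.6306
Denominator Σ(x_t−x̄)² = 122.0771
r_2 = 10.6306 / 122.0771 = 0.087

0.087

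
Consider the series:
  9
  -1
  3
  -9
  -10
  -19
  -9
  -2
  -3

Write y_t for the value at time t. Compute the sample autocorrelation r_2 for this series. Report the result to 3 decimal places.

Mean ȳ = (9 − 1 + 3 − 9 − 10 − 19 − 9 − 2 − 3)/9 = -4.5556
Numerator Σ_{t=1}^{7}(y_t−ȳ)(y_{t+2}−ȳ) = 90.0494
Denominator Σ(y_t−ȳ)² = 540.2222
r_2 = 90.0494 / 540.2222 = 0.167

0.167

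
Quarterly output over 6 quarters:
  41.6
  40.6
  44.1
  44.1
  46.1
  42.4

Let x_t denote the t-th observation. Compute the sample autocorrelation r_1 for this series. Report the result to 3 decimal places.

Mean x̄ = (41.6 + 40.6 + 44.1 + 44.1 + 46.1 + 42.4)/6 = 43.1500
Deviations from mean: -1.5500, -2.5500, 0.9500, 0.9500, 2.9500, -0.7500
Numerator Σ_{t=1}^{5}(x_t−x̄)(x_{t+1}−x̄) = 3.0225
Denominator Σ(x_t−x̄)² = 19.9750
r_1 = 3.0225 / 19.9750 = 0.151

0.151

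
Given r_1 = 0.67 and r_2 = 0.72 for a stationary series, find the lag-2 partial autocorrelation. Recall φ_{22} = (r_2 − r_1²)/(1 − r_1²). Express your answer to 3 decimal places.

0.492

φ_{22} = (r_2 − r_1²) / (1 − r_1²)
r_1² = (0.67)² = 0.4489
Numerator = 0.72 − 0.4489 = 0.2711; denominator = 1 − 0.4489 = 0.5511
φ_{22} = 0.2711 / 0.5511 = 0.492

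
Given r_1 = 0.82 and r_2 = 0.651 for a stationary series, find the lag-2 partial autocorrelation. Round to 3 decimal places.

-0.065

φ_{22} = (r_2 − r_1²) / (1 − r_1²)
r_1² = (0.82)² = 0.6724
Numerator = 0.651 − 0.6724 = -0.0214; denominator = 1 − 0.6724 = 0.3276
φ_{22} = -0.0214 / 0.3276 = -0.065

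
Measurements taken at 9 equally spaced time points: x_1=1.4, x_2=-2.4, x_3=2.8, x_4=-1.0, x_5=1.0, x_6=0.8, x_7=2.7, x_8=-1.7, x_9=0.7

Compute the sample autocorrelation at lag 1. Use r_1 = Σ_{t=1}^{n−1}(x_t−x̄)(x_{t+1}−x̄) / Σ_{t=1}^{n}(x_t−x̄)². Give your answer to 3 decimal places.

-0.670

Mean x̄ = (1.4 − 2.4 + 2.8 − 1.0 + 1.0 + 0.8 + 2.7 − 1.7 + 0.7)/9 = 0.4778
Numerator Σ_{t=1}^{8}(x_t−x̄)(x_{t+1}−x̄) = -17.9794
Denominator Σ(x_t−x̄)² = 26.8156
r_1 = -17.9794 / 26.8156 = -0.670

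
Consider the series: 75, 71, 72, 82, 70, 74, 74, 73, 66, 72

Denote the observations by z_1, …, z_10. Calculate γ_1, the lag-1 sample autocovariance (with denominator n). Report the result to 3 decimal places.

Mean z̄ = (75 + 71 + 72 + 82 + 70 + 74 + 74 + 73 + 66 + 72)/10 = 72.9000
Σ_{t=1}^{9}(z_t−z̄)(z_{t+1}−z̄) = -33.2100
γ_1 = -33.2100 / 10 = -3.321

-3.321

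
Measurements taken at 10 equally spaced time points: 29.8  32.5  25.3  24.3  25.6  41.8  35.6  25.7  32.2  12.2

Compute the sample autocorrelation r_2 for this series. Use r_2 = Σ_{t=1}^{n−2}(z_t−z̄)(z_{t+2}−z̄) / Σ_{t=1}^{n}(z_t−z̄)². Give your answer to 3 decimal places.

-0.094

Mean z̄ = (29.8 + 32.5 + 25.3 + 24.3 + 25.6 + 41.8 + 35.6 + 25.7 + 32.2 + 12.2)/10 = 28.5000
Numerator Σ_{t=1}^{8}(z_t−z̄)(z_{t+2}−z̄) = -53.4600
Denominator Σ(z_t−z̄)² = 568.5000
r_2 = -53.4600 / 568.5000 = -0.094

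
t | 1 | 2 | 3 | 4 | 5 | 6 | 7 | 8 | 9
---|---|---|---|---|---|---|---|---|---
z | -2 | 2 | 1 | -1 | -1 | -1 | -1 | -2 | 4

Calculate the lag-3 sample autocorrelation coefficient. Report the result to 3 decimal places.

-0.072

Mean z̄ = (-2 + 2 + 1 − 1 − 1 − 1 − 1 − 2 + 4)/9 = -0.1111
Σ(z_t−z̄)(z_{t+3}−z̄) = (1.6790) + (-1.8765) + (-0.9877) + (0.7901) + (1.6790) + (-3.6543) = -2.3704
Denominator Σ(z_t−z̄)² = 32.8889
r_3 = -2.3704 / 32.8889 = -0.072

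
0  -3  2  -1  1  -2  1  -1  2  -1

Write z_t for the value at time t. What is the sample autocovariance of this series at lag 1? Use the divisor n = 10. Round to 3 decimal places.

-1.824

Mean z̄ = (0 − 3 + 2 − 1 + 1 − 2 + 1 − 1 + 2 − 1)/10 = -0.2000
Σ_{t=1}^{9}(z_t−z̄)(z_{t+1}−z̄) = -18.2400
γ_1 = -18.2400 / 10 = -1.824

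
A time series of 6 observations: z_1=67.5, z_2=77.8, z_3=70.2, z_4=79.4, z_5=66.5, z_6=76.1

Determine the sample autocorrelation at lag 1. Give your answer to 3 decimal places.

Mean z̄ = (67.5 + 77.8 + 70.2 + 79.4 + 66.5 + 76.1)/6 = 72.9167
Σ(z_t−z̄)(z_{t+1}−z̄) = (-26.4514) + (-13.2664) + (-17.6131) + (-41.6014) + (-20.4264) = -119.3586
Denominator Σ(z_t−z̄)² = 153.9083
r_1 = -119.3586 / 153.9083 = -0.776

-0.776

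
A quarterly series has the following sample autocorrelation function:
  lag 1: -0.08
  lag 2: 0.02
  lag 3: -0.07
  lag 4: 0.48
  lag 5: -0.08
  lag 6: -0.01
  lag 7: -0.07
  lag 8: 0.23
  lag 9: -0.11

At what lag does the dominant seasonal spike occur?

The largest autocorrelation is r_4 = 0.48, with a weaker echo at lag 8 (0.23); the remaining lags stay at or below 0.02.
The dominant spike at lag 4 indicates a seasonal period of 4.

4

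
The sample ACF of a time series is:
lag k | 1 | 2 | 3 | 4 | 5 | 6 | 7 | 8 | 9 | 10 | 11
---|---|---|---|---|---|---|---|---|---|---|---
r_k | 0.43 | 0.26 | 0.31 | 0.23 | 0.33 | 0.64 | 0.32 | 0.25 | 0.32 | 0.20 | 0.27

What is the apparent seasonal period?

6

The largest autocorrelation is r_6 = 0.64; the remaining lags stay at or below 0.43. The elevated value at lag 1 (0.43), dropping to 0.26 at lag 2, reflects decaying short-term dependence rather than seasonality.
The dominant spike at lag 6 indicates a seasonal period of 6.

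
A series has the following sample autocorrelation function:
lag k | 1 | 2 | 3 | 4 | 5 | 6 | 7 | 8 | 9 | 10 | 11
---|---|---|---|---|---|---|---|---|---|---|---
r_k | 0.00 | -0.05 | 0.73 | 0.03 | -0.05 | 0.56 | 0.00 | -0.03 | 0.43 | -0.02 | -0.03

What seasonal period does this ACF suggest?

3

The largest autocorrelation is r_3 = 0.73, with weaker echoes at lags 6 (0.56) and 9 (0.43); the remaining lags stay at or below 0.03.
The dominant spike at lag 3 indicates a seasonal period of 3.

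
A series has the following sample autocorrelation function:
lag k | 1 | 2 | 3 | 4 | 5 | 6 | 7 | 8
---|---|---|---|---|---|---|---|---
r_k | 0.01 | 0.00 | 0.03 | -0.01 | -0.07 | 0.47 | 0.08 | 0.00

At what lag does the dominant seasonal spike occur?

The largest autocorrelation is r_6 = 0.47; the remaining lags stay at or below 0.08.
The dominant spike at lag 6 indicates a seasonal period of 6.

6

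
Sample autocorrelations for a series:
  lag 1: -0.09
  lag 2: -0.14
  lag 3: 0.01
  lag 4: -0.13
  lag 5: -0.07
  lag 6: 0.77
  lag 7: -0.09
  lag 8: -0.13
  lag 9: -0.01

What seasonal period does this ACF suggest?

The largest autocorrelation is r_6 = 0.77; the remaining lags stay at or below 0.01.
The dominant spike at lag 6 indicates a seasonal period of 6.

6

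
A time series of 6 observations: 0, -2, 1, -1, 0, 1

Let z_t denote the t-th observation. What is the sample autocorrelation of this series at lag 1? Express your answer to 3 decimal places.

Mean z̄ = (0 − 2 + 1 − 1 + 0 + 1)/6 = -0.1667
Σ(z_t−z̄)(z_{t+1}−z̄) = (-0.3056) + (-2.1389) + (-0.9722) + (-0.1389) + (0.1944) = -3.3611
Denominator Σ(z_t−z̄)² = 6.8333
r_1 = -3.3611 / 6.8333 = -0.492

-0.492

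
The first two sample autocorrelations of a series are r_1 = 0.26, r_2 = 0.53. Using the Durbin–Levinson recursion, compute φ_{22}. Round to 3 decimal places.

φ_{22} = (r_2 − r_1²) / (1 − r_1²)
r_1² = (0.26)² = 0.0676
Numerator = 0.53 − 0.0676 = 0.4624; denominator = 1 − 0.0676 = 0.9324
φ_{22} = 0.4624 / 0.9324 = 0.496

0.496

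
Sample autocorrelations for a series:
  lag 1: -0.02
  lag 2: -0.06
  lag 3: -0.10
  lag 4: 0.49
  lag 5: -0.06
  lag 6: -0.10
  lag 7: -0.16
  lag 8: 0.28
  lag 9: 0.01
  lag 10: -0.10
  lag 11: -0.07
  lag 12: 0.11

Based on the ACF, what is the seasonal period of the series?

4

The largest autocorrelation is r_4 = 0.49, with a weaker echo at lag 8 (0.28); the remaining lags stay at or below 0.11.
The dominant spike at lag 4 indicates a seasonal period of 4.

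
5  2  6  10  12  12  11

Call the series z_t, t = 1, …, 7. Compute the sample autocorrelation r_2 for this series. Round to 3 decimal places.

Mean z̄ = (5 + 2 + 6 + 10 + 12 + 12 + 11)/7 = 8.2857
Deviations from mean: -3.2857, -6.2857, -2.2857, 1.7143, 3.7143, 3.7143, 2.7143
Σ(z_t−z̄)(z_{t+2}−z̄) = (7.5102) + (-10.7755) + (-8.4898) + (6.3673) + (10.0816) = 4.6939
Denominator Σ(z_t−z̄)² = 93.4286
r_2 = 4.6939 / 93.4286 = 0.050

0.050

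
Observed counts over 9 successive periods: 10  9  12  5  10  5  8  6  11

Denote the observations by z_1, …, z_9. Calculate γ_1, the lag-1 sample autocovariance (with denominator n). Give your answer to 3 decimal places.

Mean z̄ = (10 + 9 + 12 + 5 + 10 + 5 + 8 + 6 + 11)/9 = 8.4444
Σ_{t=1}^{8}(z_t−z̄)(z_{t+1}−z̄) = -23.7531
γ_1 = -23.7531 / 9 = -2.639

-2.639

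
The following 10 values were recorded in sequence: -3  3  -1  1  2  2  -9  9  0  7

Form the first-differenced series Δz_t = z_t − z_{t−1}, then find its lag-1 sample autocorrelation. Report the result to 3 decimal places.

-0.726

First differences Δz: 6, -4, 2, 1, 0, -11, 18, -9, 7
Mean of differences = 1.1111
Numerator Σ(Δz_t−Δz̄)(Δz_{t+1}−Δz̄) = -450.9012
Denominator Σ(Δz_t−Δz̄)² = 620.8889
r_1(Δz) = -450.9012 / 620.8889 = -0.726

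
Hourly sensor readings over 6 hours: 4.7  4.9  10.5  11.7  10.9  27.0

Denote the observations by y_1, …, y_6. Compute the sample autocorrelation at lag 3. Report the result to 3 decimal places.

-0.039

Mean ȳ = (4.7 + 4.9 + 10.5 + 11.7 + 10.9 + 27.0)/6 = 11.6167
Deviations from mean: -6.9167, -6.7167, -1.1167, 0.0833, -0.7167, 15.3833
Σ(y_t−ȳ)(y_{t+3}−ȳ) = (-0.5764) + (4.8136) + (-17.1781) = -12.9408
Denominator Σ(y_t−ȳ)² = 331.3683
r_3 = -12.9408 / 331.3683 = -0.039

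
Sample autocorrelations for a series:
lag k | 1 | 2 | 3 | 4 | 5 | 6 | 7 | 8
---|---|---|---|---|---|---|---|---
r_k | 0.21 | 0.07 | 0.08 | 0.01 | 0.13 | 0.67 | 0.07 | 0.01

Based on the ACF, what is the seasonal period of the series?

6

The largest autocorrelation is r_6 = 0.67; the remaining lags stay at or below 0.21. The elevated value at lag 1 (0.21), dropping to 0.07 at lag 2, reflects decaying short-term dependence rather than seasonality.
The dominant spike at lag 6 indicates a seasonal period of 6.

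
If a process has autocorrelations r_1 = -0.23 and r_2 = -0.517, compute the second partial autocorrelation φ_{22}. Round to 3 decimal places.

φ_{22} = (r_2 − r_1²) / (1 − r_1²)
r_1² = (-0.23)² = 0.0529
Numerator = -0.517 − 0.0529 = -0.5699; denominator = 1 − 0.0529 = 0.9471
φ_{22} = -0.5699 / 0.9471 = -0.602

-0.602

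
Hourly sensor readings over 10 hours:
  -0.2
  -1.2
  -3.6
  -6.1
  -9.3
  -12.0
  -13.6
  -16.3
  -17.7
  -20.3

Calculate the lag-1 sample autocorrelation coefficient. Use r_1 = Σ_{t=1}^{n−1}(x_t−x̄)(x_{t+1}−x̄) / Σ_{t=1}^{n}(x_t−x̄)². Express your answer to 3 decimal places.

0.722

Mean x̄ = (-0.2 − 1.2 − 3.6 − 6.1 − 9.3 − 12.0 − 13.6 − 16.3 − 17.7 − 20.3)/10 = -10.0300
Numerator Σ_{t=1}^{9}(x_t−x̄)(x_{t+1}−x̄) = 326.5551
Denominator Σ(x_t−x̄)² = 452.1610
r_1 = 326.5551 / 452.1610 = 0.722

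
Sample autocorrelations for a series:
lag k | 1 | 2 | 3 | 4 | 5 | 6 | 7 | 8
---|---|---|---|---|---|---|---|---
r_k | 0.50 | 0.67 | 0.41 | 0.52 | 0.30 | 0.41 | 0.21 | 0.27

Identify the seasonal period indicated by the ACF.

2

The largest autocorrelation is r_2 = 0.67, with a weaker echo at lag 4 (0.52); the remaining lags stay at or below 0.50.
The dominant spike at lag 2 indicates a seasonal period of 2.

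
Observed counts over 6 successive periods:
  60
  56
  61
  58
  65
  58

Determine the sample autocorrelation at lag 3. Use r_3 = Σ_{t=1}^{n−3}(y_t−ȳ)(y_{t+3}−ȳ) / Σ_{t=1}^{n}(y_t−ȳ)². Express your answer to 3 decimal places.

-0.453

Mean ȳ = (60 + 56 + 61 + 58 + 65 + 58)/6 = 59.6667
Σ(y_t−ȳ)(y_{t+3}−ȳ) = (-0.5556) + (-19.5556) + (-2.2222) = -22.3333
Denominator Σ(y_t−ȳ)² = 49.3333
r_3 = -22.3333 / 49.3333 = -0.453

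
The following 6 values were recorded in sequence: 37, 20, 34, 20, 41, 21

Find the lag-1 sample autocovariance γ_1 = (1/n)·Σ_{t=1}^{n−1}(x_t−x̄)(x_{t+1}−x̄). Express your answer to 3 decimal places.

-61.032

Mean x̄ = (37 + 20 + 34 + 20 + 41 + 21)/6 = 28.8333
Deviations: 8.1667, -8.8333, 5.1667, -8.8333, 12.1667, -7.8333
Σ_{t=1}^{5}(x_t−x̄)(x_{t+1}−x̄) = -366.1944
γ_1 = -366.1944 / 6 = -61.032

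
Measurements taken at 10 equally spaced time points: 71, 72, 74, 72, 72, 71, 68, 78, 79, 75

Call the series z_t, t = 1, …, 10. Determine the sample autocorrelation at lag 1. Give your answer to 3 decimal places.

Mean z̄ = (71 + 72 + 74 + 72 + 72 + 71 + 68 + 78 + 79 + 75)/10 = 73.2000
Numerator Σ_{t=1}^{9}(z_t−z̄)(z_{t+1}−z̄) = 29.5600
Denominator Σ(z_t−z̄)² = 101.6000
r_1 = 29.5600 / 101.6000 = 0.291

0.291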